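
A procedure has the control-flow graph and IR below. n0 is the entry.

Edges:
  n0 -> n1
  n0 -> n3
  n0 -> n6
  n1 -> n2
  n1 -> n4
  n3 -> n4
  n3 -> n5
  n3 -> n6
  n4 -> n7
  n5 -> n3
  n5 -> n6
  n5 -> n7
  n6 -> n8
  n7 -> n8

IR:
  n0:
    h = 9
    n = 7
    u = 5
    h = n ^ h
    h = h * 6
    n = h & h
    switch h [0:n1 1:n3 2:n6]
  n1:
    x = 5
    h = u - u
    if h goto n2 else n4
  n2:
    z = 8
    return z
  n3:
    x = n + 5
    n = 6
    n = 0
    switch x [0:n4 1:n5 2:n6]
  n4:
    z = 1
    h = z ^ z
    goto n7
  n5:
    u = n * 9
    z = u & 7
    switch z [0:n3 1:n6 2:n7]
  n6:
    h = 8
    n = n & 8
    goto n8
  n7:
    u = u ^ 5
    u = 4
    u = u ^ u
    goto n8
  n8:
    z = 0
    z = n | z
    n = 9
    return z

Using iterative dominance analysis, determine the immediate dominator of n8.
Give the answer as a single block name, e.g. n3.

idom tree: n1←n0 n2←n1 n3←n0 n4←n0 n5←n3 n6←n0 n7←n0 n8←n0
Dom∩ at merges:
  n3: preds {n0,n5}: {n0} ∩ {n0,n3,n5} = {n0}; idom=n0
  n4: preds {n1,n3}: {n0,n1} ∩ {n0,n3} = {n0}; idom=n0
  n6: preds {n0,n3,n5}: {n0} ∩ {n0,n3} ∩ {n0,n3,n5} = {n0}; idom=n0
  n7: preds {n4,n5}: {n0,n4} ∩ {n0,n3,n5} = {n0}; idom=n0
  n8: preds {n6,n7}: {n0,n6} ∩ {n0,n7} = {n0}; idom=n0

idom(n8) = n0

Answer: n0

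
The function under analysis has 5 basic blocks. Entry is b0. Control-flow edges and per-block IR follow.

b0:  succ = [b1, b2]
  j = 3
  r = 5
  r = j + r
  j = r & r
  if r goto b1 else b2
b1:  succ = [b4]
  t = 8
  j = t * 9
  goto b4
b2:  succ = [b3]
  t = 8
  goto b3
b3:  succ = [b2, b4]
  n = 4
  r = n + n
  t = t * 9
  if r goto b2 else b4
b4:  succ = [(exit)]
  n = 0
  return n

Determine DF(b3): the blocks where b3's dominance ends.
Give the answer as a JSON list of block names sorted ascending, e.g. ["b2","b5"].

idom tree: b1←b0 b2←b0 b3←b2 b4←b0
Join-block Dom:
  b2: preds {b0,b3}: {b0} ∩ {b0,b2,b3} = {b0}; idom=b0
  b4: preds {b1,b3}: {b0,b1} ∩ {b0,b2,b3} = {b0}; idom=b0

DF walk-up:
  join b2 pred b0: · stop@b0
  join b2 pred b3: b3→b2 stop@b0
  join b4 pred b1: b1 stop@b0
  join b4 pred b3: b3→b2 stop@b0
  b0 → ∅
  b1 → {b4}
  b2 → {b2,b4}
  b3 → {b2,b4}
  b4 → ∅

DF(b3) = ["b2", "b4"]

Answer: ["b2", "b4"]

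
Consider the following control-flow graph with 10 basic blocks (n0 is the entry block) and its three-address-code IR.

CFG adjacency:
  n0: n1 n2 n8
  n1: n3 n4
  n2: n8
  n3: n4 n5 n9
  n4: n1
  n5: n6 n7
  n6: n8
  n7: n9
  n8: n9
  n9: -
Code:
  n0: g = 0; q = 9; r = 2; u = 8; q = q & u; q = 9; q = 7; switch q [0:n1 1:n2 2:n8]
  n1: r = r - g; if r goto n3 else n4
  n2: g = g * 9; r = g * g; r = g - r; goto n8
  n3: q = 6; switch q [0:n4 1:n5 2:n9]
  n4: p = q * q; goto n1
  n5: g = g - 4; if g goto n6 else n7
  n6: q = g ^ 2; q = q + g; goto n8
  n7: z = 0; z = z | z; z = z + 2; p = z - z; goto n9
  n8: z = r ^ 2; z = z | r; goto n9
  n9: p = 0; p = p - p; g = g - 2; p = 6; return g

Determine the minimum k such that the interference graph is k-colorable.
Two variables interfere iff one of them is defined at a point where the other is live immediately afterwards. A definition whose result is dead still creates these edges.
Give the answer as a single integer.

Answer: 4

Analysis:
Block summaries:
  n0: {g,q,r,u} / ∅
  n1: {r} / {g,r}
  n2: {g,r} / {g}
  n3: {q} / ∅
  n4: {p} / {q}
  n5: {g} / {g}
  n6: {q} / {g}
  n7: {p,z} / ∅
  n8: {z} / {r}
  n9: {g,p} / {g}

Liveness:
  live n0: ∅→{g,q,r}
  live n1: {g,q,r}→{g,q,r}
  live n2: {g}→{g,r}
  live n3: {g,r}→{g,q,r}
  live n4: {g,q,r}→{g,q,r}
  live n5: {g,r}→{g,r}
  live n6: {g,r}→{g,r}
  live n7: {g}→{g}
  live n8: {g,r}→{g}
  live n9: {g}→∅

Interfere edges:
  g↔{p,q,r,u,z}
  p↔{g,q,r}
  q↔{g,p,r,u}
  r↔{g,p,q,u,z}
  u↔{g,q,r}
  z↔{g,r}

Colouring:
  {g,p,q,r} pairwise interfere (4-clique) ⇒ χ ≥ 4
  assign g→c0 p→c3 q→c2 r→c1 u→c3 z→c2 — no edge inside a register ⇒ χ ≤ 4
  χ = 4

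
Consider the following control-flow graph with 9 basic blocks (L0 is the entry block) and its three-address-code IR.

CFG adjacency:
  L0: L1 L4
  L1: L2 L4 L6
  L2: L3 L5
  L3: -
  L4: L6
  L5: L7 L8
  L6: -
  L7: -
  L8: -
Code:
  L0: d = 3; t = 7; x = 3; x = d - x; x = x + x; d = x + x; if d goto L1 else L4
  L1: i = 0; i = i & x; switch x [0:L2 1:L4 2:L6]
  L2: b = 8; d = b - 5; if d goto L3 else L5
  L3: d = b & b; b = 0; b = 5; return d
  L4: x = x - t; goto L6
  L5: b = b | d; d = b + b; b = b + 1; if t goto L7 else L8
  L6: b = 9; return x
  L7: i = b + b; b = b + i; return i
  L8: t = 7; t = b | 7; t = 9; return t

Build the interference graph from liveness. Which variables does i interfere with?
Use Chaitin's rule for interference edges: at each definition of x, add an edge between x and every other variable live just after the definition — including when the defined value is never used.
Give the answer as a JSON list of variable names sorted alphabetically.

Per-block:
  L0: def={d,t,x} ue=∅
  L1: def={i} ue={x}
  L2: def={b,d} ue=∅
  L3: def={b,d} ue={b}
  L4: def={x} ue={t,x}
  L5: def={b,d} ue={b,d,t}
  L6: def={b} ue={x}
  L7: def={b,i} ue={b}
  L8: def={t} ue={b}

Live sets:
  L0 li=∅ lo={t,x}
  L1 li={t,x} lo={t,x}
  L2 li={t} lo={b,d,t}
  L3 li={b} lo=∅
  L4 li={t,x} lo={x}
  L5 li={b,d,t} lo={b}
  L6 li={x} lo=∅
  L7 li={b} lo=∅
  L8 li={b} lo=∅

Interference:
  b — {d,i,t,x}
  d — {b,t,x}
  i — {b,t,x}
  t — {b,d,i,x}
  x — {b,d,i,t}

N(i) = ["b", "t", "x"]

Answer: ["b", "t", "x"]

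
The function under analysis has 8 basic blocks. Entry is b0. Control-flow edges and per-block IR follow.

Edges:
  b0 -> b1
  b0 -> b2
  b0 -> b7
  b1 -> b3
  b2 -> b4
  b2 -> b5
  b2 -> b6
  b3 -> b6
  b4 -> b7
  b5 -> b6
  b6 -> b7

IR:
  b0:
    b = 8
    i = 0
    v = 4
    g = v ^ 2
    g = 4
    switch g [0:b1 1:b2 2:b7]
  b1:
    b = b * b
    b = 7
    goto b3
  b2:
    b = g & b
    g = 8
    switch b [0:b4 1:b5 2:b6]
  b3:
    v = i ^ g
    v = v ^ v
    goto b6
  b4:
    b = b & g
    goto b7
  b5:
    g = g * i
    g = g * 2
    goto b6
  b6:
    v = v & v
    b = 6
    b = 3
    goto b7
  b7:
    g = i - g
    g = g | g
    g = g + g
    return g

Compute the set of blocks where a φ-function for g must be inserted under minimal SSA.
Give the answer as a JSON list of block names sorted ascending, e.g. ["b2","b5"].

idom tree: b1←b0 b2←b0 b3←b1 b4←b2 b5←b2 b6←b0 b7←b0
Join-block Dom:
  b6: preds {b2,b3,b5}: {b0,b2} ∩ {b0,b1,b3} ∩ {b0,b2,b5} = {b0}; idom=b0
  b7: preds {b0,b4,b6}: {b0} ∩ {b0,b2,b4} ∩ {b0,b6} = {b0}; idom=b0

Frontier:
  b6←b2: walk b2 to b0
  b6←b3: walk b3→b1 to b0
  b6←b5: walk b5→b2 to b0
  b7←b0: walk · to b0
  b7←b4: walk b4→b2 to b0
  b7←b6: walk b6 to b0
  DF(b0)=∅
  DF(b1)={b6}
  DF(b2)={b6,b7}
  DF(b3)={b6}
  DF(b4)={b7}
  DF(b5)={b6}
  DF(b6)={b7}
  DF(b7)=∅

φ for g: defs {b0,b2,b5,b7}
  DF⁺ = {b6,b7}

Answer: ["b6", "b7"]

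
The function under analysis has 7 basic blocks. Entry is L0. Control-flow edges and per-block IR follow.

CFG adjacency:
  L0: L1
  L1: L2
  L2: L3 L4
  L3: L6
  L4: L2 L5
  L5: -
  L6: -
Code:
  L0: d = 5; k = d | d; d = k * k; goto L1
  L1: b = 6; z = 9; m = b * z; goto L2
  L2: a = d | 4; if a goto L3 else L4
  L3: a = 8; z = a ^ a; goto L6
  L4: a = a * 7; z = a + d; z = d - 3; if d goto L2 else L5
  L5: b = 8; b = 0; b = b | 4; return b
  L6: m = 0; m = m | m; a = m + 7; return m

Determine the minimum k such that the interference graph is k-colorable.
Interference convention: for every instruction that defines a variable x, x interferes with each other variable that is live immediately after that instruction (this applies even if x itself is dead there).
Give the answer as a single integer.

Per-block:
  L0: {d,k} / ∅
  L1: {b,m,z} / ∅
  L2: {a} / {d}
  L3: {a,z} / ∅
  L4: {a,z} / {a,d}
  L5: {b} / ∅
  L6: {a,m} / ∅

Backward fixpoint:
  L0: in=∅ out={d}
  L1: in={d} out={d}
  L2: in={d} out={a,d}
  L3: in=∅ out=∅
  L4: in={a,d} out={d}
  L5: in=∅ out=∅
  L6: in=∅ out=∅

Conflict graph:
  a↔{d,m}
  b↔{d,z}
  d↔{a,b,m,z}
  k↔∅
  m↔{a,d}
  z↔{b,d}

Chromatic number:
  {a,d,m} pairwise interfere (3-clique) ⇒ χ ≥ 3
  3-colouring: R0={d,k}  R1={a,b}  R2={m,z}
  χ = 3

Answer: 3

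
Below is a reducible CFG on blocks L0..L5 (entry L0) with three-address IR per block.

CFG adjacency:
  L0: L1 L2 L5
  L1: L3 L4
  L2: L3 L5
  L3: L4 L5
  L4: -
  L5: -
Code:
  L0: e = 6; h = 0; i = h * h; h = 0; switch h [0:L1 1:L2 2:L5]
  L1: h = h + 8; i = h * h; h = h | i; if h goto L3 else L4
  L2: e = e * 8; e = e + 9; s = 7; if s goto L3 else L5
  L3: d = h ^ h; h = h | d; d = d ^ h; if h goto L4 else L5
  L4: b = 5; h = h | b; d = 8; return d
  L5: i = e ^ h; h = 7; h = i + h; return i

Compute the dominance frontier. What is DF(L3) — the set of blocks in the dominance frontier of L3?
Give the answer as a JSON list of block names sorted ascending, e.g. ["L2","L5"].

Answer: ["L4", "L5"]

Derivation:
idom tree: L1←L0 L2←L0 L3←L0 L4←L0 L5←L0
Join-block Dom:
  L3: preds {L1,L2}: {L0,L1} ∩ {L0,L2} = {L0}; idom=L0
  L4: preds {L1,L3}: {L0,L1} ∩ {L0,L3} = {L0}; idom=L0
  L5: preds {L0,L2,L3}: {L0} ∩ {L0,L2} ∩ {L0,L3} = {L0}; idom=L0

DF derivation:
  L3←L1: walk L1 to L0
  L3←L2: walk L2 to L0
  L4←L1: walk L1 to L0
  L4←L3: walk L3 to L0
  L5←L0: walk · to L0
  L5←L2: walk L2 to L0
  L5←L3: walk L3 to L0
  DF(L0)=∅
  DF(L1)={L3,L4}
  DF(L2)={L3,L5}
  DF(L3)={L4,L5}
  DF(L4)=∅
  DF(L5)=∅

DF(L3) = ["L4", "L5"]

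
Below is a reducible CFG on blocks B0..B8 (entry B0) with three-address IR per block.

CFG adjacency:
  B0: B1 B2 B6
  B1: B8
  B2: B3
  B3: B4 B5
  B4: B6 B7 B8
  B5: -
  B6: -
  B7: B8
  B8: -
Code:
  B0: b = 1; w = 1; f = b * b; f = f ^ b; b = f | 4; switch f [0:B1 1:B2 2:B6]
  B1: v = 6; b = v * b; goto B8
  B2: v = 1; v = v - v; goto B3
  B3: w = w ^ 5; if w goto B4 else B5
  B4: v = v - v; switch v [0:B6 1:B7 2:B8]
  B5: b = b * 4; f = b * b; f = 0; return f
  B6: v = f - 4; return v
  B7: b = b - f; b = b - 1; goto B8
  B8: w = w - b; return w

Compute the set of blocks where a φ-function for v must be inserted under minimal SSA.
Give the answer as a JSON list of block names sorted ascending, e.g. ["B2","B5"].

Answer: ["B6", "B8"]

Derivation:
idom tree: B1←B0 B2←B0 B3←B2 B4←B3 B5←B3 B6←B0 B7←B4 B8←B0
Dom∩ at merges:
  B6: preds {B0,B4}: {B0} ∩ {B0,B2,B3,B4} = {B0}; idom=B0
  B8: preds {B1,B4,B7}: {B0,B1} ∩ {B0,B2,B3,B4} ∩ {B0,B2,B3,B4,B7} = {B0}; idom=B0

DF walk-up:
  join B6 pred B0: · stop@B0
  join B6 pred B4: B4→B3→B2 stop@B0
  join B8 pred B1: B1 stop@B0
  join B8 pred B4: B4→B3→B2 stop@B0
  join B8 pred B7: B7→B4→B3→B2 stop@B0
  B0: DF=∅
  B1: DF={B8}
  B2: DF={B6,B8}
  B3: DF={B6,B8}
  B4: DF={B6,B8}
  B5: DF=∅
  B6: DF=∅
  B7: DF={B8}
  B8: DF=∅

φ for v: defs {B1,B2,B4,B6}
  DF⁺ = {B6,B8}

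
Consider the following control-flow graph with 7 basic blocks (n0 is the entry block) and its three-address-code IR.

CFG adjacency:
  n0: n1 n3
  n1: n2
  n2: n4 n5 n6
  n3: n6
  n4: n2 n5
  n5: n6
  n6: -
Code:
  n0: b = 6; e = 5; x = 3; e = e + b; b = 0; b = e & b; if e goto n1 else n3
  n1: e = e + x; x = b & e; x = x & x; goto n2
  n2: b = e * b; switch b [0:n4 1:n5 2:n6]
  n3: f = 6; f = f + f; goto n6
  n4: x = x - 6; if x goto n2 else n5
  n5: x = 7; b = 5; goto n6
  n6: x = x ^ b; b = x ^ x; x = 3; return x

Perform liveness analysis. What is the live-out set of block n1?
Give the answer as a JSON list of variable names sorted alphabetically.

Answer: ["b", "e", "x"]

Working:
Block summaries:
  n0: {b,e,x} / ∅
  n1: {e,x} / {b,e,x}
  n2: {b} / {b,e}
  n3: {f} / ∅
  n4: {x} / {x}
  n5: {b,x} / ∅
  n6: {b,x} / {b,x}

Liveness:
  live n0: ∅→{b,e,x}
  live n1: {b,e,x}→{b,e,x}
  live n2: {b,e,x}→{b,e,x}
  live n3: {b,x}→{b,x}
  live n4: {b,e,x}→{b,e,x}
  live n5: ∅→{b,x}
  live n6: {b,x}→∅

live-out(n1) = ["b", "e", "x"]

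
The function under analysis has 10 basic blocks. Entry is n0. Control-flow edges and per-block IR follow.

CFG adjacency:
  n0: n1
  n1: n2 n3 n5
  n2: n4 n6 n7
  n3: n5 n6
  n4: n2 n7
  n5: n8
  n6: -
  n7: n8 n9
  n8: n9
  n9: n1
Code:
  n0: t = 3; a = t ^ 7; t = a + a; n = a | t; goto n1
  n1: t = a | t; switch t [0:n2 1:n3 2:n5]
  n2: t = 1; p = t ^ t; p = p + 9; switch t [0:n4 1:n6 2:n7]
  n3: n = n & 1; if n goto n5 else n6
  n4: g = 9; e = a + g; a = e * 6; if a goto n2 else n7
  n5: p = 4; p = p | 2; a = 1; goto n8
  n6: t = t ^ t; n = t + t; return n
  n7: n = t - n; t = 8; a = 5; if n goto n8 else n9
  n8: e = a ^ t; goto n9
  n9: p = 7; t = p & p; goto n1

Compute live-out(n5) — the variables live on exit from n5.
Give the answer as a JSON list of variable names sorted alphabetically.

def/use:
  n0 def {a,n,t} use ∅
  n1 def {t} use {a,t}
  n2 def {p,t} use ∅
  n3 def {n} use {n}
  n4 def {a,e,g} use {a}
  n5 def {a,p} use ∅
  n6 def {n,t} use {t}
  n7 def {a,n,t} use {n,t}
  n8 def {e} use {a,t}
  n9 def {p,t} use ∅

Backward fixpoint:
  n0: in=∅ out={a,n,t}
  n1: in={a,n,t} out={a,n,t}
  n2: in={a,n} out={a,n,t}
  n3: in={n,t} out={n,t}
  n4: in={a,n,t} out={a,n,t}
  n5: in={n,t} out={a,n,t}
  n6: in={t} out=∅
  n7: in={n,t} out={a,n,t}
  n8: in={a,n,t} out={a,n}
  n9: in={a,n} out={a,n,t}

live-out(n5) = ["a", "n", "t"]

Answer: ["a", "n", "t"]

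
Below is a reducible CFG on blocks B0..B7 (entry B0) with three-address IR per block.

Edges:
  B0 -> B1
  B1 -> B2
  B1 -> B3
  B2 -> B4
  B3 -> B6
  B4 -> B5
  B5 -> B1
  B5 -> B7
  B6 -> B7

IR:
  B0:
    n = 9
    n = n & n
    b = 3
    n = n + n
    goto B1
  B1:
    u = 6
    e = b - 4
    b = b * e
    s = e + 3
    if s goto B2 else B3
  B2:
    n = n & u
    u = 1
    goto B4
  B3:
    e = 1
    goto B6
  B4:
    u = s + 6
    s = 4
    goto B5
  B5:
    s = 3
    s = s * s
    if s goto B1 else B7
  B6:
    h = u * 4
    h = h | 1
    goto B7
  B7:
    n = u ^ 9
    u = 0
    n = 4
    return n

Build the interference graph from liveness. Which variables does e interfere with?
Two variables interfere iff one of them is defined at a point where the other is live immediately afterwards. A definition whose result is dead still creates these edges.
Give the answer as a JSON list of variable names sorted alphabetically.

Answer: ["b", "n", "u"]

Analysis:
Block summaries:
  B0: {b,n} / ∅
  B1: {b,e,s,u} / {b}
  B2: {n,u} / {n,u}
  B3: {e} / ∅
  B4: {s,u} / {s}
  B5: {s} / ∅
  B6: {h} / {u}
  B7: {n,u} / {u}

Live sets:
  B0: in=∅ out={b,n}
  B1: in={b,n} out={b,n,s,u}
  B2: in={b,n,s,u} out={b,n,s}
  B3: in={u} out={u}
  B4: in={b,n,s} out={b,n,u}
  B5: in={b,n,u} out={b,n,u}
  B6: in={u} out={u}
  B7: in={u} out=∅

Interfere edges:
  b↔{e,n,s,u}
  e↔{b,n,u}
  h↔{u}
  n↔{b,e,s,u}
  s↔{b,n,u}
  u↔{b,e,h,n,s}

N(e) = ["b", "n", "u"]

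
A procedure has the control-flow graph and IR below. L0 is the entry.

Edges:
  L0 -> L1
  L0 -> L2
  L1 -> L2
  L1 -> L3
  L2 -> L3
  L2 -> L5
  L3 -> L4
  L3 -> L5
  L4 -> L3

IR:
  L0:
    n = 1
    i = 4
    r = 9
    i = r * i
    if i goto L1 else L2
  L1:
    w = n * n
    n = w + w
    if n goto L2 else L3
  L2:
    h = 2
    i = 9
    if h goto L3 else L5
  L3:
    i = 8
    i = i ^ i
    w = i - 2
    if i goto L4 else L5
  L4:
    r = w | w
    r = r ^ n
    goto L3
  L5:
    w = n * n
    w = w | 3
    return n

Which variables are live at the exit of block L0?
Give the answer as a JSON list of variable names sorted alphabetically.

Per-block:
  L0: {i,n,r} / ∅
  L1: {n,w} / {n}
  L2: {h,i} / ∅
  L3: {i,w} / ∅
  L4: {r} / {n,w}
  L5: {w} / {n}

Liveness:
  live L0: ∅→{n}
  live L1: {n}→{n}
  live L2: {n}→{n}
  live L3: {n}→{n,w}
  live L4: {n,w}→{n}
  live L5: {n}→∅

live-out(L0) = ["n"]

Answer: ["n"]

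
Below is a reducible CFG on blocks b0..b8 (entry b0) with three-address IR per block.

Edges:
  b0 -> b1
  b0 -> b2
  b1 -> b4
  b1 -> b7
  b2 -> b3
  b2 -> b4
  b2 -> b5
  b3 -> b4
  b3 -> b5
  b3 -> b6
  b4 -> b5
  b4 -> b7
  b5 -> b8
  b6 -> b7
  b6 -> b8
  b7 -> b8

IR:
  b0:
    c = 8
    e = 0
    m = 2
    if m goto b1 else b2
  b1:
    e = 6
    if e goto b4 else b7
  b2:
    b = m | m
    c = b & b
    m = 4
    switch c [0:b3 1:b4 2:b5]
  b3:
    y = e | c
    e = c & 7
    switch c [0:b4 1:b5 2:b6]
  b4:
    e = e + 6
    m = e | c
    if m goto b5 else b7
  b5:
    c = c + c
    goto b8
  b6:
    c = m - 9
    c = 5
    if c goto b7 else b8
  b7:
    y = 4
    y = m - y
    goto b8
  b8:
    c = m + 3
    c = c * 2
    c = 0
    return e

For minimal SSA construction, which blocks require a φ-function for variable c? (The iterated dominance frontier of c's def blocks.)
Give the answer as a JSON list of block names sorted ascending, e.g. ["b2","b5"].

idom tree: b1←b0 b2←b0 b3←b2 b4←b0 b5←b0 b6←b3 b7←b0 b8←b0
Dom at joins:
  b4: preds {b1,b2,b3}: {b0,b1} ∩ {b0,b2} ∩ {b0,b2,b3} = {b0}; idom=b0
  b5: preds {b2,b3,b4}: {b0,b2} ∩ {b0,b2,b3} ∩ {b0,b4} = {b0}; idom=b0
  b7: preds {b1,b4,b6}: {b0,b1} ∩ {b0,b4} ∩ {b0,b2,b3,b6} = {b0}; idom=b0
  b8: preds {b5,b6,b7}: {b0,b5} ∩ {b0,b2,b3,b6} ∩ {b0,b7} = {b0}; idom=b0

DF derivation:
  join b4 pred b1: b1 stop@b0
  join b4 pred b2: b2 stop@b0
  join b4 pred b3: b3→b2 stop@b0
  join b5 pred b2: b2 stop@b0
  join b5 pred b3: b3→b2 stop@b0
  join b5 pred b4: b4 stop@b0
  join b7 pred b1: b1 stop@b0
  join b7 pred b4: b4 stop@b0
  join b7 pred b6: b6→b3→b2 stop@b0
  join b8 pred b5: b5 stop@b0
  join b8 pred b6: b6→b3→b2 stop@b0
  join b8 pred b7: b7 stop@b0
  DF(b0)=∅
  DF(b1)={b4,b7}
  DF(b2)={b4,b5,b7,b8}
  DF(b3)={b4,b5,b7,b8}
  DF(b4)={b5,b7}
  DF(b5)={b8}
  DF(b6)={b7,b8}
  DF(b7)={b8}
  DF(b8)=∅

φ for c: defs {b0,b2,b5,b6,b8}
  DF⁺ = {b4,b5,b7,b8}

Answer: ["b4", "b5", "b7", "b8"]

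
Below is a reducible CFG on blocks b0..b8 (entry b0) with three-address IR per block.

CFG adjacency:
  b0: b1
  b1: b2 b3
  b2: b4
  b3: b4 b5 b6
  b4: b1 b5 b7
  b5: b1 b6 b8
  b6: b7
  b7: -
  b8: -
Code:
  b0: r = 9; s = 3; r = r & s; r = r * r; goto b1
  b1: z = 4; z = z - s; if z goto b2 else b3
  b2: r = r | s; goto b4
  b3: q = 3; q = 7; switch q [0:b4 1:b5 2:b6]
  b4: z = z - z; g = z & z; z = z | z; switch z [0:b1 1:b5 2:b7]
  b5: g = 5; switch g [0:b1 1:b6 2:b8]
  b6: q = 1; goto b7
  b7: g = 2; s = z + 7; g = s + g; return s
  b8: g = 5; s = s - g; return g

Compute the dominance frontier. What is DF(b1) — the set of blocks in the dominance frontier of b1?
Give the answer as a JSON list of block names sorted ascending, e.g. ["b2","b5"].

Answer: ["b1"]

Analysis:
idom tree: b1←b0 b2←b1 b3←b1 b4←b1 b5←b1 b6←b1 b7←b1 b8←b5
Join-block Dom:
  b1: preds {b0,b4,b5}: {b0} ∩ {b0,b1,b4} ∩ {b0,b1,b5} = {b0}; idom=b0
  b4: preds {b2,b3}: {b0,b1,b2} ∩ {b0,b1,b3} = {b0,b1}; idom=b1
  b5: preds {b3,b4}: {b0,b1,b3} ∩ {b0,b1,b4} = {b0,b1}; idom=b1
  b6: preds {b3,b5}: {b0,b1,b3} ∩ {b0,b1,b5} = {b0,b1}; idom=b1
  b7: preds {b4,b6}: {b0,b1,b4} ∩ {b0,b1,b6} = {b0,b1}; idom=b1

Frontier:
  join b1 pred b0: · stop@b0
  join b1 pred b4: b4→b1 stop@b0
  join b1 pred b5: b5→b1 stop@b0
  join b4 pred b2: b2 stop@b1
  join b4 pred b3: b3 stop@b1
  join b5 pred b3: b3 stop@b1
  join b5 pred b4: b4 stop@b1
  join b6 pred b3: b3 stop@b1
  join b6 pred b5: b5 stop@b1
  join b7 pred b4: b4 stop@b1
  join b7 pred b6: b6 stop@b1
  DF(b0)=∅
  DF(b1)={b1}
  DF(b2)={b4}
  DF(b3)={b4,b5,b6}
  DF(b4)={b1,b5,b7}
  DF(b5)={b1,b6}
  DF(b6)={b7}
  DF(b7)=∅
  DF(b8)=∅

DF(b1) = ["b1"]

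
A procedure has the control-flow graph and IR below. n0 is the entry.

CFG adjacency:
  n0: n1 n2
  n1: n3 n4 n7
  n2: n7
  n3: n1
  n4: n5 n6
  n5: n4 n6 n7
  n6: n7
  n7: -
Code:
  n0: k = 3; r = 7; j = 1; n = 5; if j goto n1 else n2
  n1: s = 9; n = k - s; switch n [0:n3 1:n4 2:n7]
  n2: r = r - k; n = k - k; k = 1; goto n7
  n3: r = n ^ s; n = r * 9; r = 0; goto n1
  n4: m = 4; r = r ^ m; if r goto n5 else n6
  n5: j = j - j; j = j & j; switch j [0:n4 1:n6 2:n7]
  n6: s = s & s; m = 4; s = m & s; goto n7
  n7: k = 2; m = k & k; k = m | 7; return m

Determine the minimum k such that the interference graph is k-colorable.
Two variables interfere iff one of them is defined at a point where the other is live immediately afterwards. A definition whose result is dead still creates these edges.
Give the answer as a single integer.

def/use:
  n0 def {j,k,n,r} use ∅
  n1 def {n,s} use {k}
  n2 def {k,n,r} use {k,r}
  n3 def {n,r} use {n,s}
  n4 def {m,r} use {r}
  n5 def {j} use {j}
  n6 def {m,s} use {s}
  n7 def {k,m} use ∅

Liveness:
  n0 li=∅ lo={j,k,r}
  n1 li={j,k,r} lo={j,k,n,r,s}
  n2 li={k,r} lo=∅
  n3 li={j,k,n,s} lo={j,k,r}
  n4 li={j,r,s} lo={j,r,s}
  n5 li={j,r,s} lo={j,r,s}
  n6 li={s} lo=∅
  n7 li=∅ lo=∅

Conflict graph:
  j: {k,m,n,r,s}
  k: {j,m,n,r,s}
  m: {j,k,r,s}
  n: {j,k,r,s}
  r: {j,k,m,n,s}
  s: {j,k,m,n,r}

Registers:
  {j,k,m,r,s} pairwise interfere (5-clique) ⇒ χ ≥ 5
  5-colouring: c0={j}  c1={k}  c2={r}  c3={s}  c4={m,n}
  χ = 5

Answer: 5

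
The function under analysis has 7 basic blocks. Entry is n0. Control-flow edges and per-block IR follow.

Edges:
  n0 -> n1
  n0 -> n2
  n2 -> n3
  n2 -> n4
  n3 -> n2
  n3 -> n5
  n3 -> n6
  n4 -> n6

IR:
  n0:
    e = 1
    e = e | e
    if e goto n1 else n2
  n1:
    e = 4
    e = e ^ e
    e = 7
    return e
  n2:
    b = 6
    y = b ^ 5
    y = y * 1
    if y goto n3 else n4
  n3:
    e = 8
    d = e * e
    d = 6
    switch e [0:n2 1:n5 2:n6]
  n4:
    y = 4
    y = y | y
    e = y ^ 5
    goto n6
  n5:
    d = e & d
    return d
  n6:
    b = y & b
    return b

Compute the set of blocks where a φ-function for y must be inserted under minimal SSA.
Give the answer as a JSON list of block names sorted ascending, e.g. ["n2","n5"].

Answer: ["n2", "n6"]

Analysis:
idom tree: n1←n0 n2←n0 n3←n2 n4←n2 n5←n3 n6←n2
Join-block Dom:
  n2: preds {n0,n3}: {n0} ∩ {n0,n2,n3} = {n0}; idom=n0
  n6: preds {n3,n4}: {n0,n2,n3} ∩ {n0,n2,n4} = {n0,n2}; idom=n2

DF walk-up:
  join n2 pred n0: · stop@n0
  join n2 pred n3: n3→n2 stop@n0
  join n6 pred n3: n3 stop@n2
  join n6 pred n4: n4 stop@n2
  DF(n0)=∅
  DF(n1)=∅
  DF(n2)={n2}
  DF(n3)={n2,n6}
  DF(n4)={n6}
  DF(n5)=∅
  DF(n6)=∅

φ for y: defs {n2,n4}
  DF⁺ = {n2,n6}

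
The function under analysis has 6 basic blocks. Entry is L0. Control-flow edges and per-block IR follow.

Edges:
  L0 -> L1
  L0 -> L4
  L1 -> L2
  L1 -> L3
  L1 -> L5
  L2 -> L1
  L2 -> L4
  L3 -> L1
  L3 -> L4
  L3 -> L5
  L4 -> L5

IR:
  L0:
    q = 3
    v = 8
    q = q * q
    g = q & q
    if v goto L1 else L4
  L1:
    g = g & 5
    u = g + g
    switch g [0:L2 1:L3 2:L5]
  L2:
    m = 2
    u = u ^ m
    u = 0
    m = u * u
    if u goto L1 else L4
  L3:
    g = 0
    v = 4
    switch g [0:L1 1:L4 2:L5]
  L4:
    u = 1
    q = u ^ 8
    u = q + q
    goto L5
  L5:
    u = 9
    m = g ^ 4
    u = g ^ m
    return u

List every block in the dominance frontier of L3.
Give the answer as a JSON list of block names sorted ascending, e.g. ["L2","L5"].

idom tree: L1←L0 L2←L1 L3←L1 L4←L0 L5←L0
Dom at joins:
  L1: preds {L0,L2,L3}: {L0} ∩ {L0,L1,L2} ∩ {L0,L1,L3} = {L0}; idom=L0
  L4: preds {L0,L2,L3}: {L0} ∩ {L0,L1,L2} ∩ {L0,L1,L3} = {L0}; idom=L0
  L5: preds {L1,L3,L4}: {L0,L1} ∩ {L0,L1,L3} ∩ {L0,L4} = {L0}; idom=L0

DF walk-up:
  join L1 pred L0: · stop@L0
  join L1 pred L2: L2→L1 stop@L0
  join L1 pred L3: L3→L1 stop@L0
  join L4 pred L0: · stop@L0
  join L4 pred L2: L2→L1 stop@L0
  join L4 pred L3: L3→L1 stop@L0
  join L5 pred L1: L1 stop@L0
  join L5 pred L3: L3→L1 stop@L0
  join L5 pred L4: L4 stop@L0
  L0: DF=∅
  L1: DF={L1,L4,L5}
  L2: DF={L1,L4}
  L3: DF={L1,L4,L5}
  L4: DF={L5}
  L5: DF=∅

DF(L3) = ["L1", "L4", "L5"]

Answer: ["L1", "L4", "L5"]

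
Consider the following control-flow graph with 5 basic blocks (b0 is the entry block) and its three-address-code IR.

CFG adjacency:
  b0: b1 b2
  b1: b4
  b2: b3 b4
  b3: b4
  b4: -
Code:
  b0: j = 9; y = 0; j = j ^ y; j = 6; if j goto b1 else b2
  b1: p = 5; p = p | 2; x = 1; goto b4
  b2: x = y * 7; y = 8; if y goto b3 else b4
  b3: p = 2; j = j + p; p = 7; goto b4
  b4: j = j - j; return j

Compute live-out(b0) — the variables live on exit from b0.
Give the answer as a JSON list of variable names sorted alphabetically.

Answer: ["j", "y"]

Derivation:
def/use:
  b0: {j,y} / ∅
  b1: {p,x} / ∅
  b2: {x,y} / {y}
  b3: {j,p} / {j}
  b4: {j} / {j}

Liveness:
  b0 li=∅ lo={j,y}
  b1 li={j} lo={j}
  b2 li={j,y} lo={j}
  b3 li={j} lo={j}
  b4 li={j} lo=∅

live-out(b0) = ["j", "y"]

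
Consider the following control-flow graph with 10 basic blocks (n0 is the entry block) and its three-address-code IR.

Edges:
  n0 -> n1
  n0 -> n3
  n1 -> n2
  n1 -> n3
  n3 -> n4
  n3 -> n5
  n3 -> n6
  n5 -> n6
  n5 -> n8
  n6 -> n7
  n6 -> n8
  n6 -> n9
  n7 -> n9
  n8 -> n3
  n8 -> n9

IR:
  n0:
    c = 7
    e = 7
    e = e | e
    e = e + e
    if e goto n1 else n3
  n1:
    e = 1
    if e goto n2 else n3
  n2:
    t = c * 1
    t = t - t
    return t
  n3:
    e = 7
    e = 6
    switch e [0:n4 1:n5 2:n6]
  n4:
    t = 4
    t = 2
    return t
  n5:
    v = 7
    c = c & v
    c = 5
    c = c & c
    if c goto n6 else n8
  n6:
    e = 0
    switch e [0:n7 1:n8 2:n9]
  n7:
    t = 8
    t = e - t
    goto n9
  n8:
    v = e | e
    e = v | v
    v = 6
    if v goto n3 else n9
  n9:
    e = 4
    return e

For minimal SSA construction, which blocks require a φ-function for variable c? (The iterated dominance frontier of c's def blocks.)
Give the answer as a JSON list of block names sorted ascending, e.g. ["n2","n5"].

Answer: ["n3", "n6", "n8", "n9"]

Working:
idom tree: n1←n0 n2←n1 n3←n0 n4←n3 n5←n3 n6←n3 n7←n6 n8←n3 n9←n3
Dom∩ at merges:
  n3: preds {n0,n1,n8}: {n0} ∩ {n0,n1} ∩ {n0,n3,n8} = {n0}; idom=n0
  n6: preds {n3,n5}: {n0,n3} ∩ {n0,n3,n5} = {n0,n3}; idom=n3
  n8: preds {n5,n6}: {n0,n3,n5} ∩ {n0,n3,n6} = {n0,n3}; idom=n3
  n9: preds {n6,n7,n8}: {n0,n3,n6} ∩ {n0,n3,n6,n7} ∩ {n0,n3,n8} = {n0,n3}; idom=n3

Frontier:
  join n3 pred n0: · stop@n0
  join n3 pred n1: n1 stop@n0
  join n3 pred n8: n8→n3 stop@n0
  join n6 pred n3: · stop@n3
  join n6 pred n5: n5 stop@n3
  join n8 pred n5: n5 stop@n3
  join n8 pred n6: n6 stop@n3
  join n9 pred n6: n6 stop@n3
  join n9 pred n7: n7→n6 stop@n3
  join n9 pred n8: n8 stop@n3
  n0: DF=∅
  n1: DF={n3}
  n2: DF=∅
  n3: DF={n3}
  n4: DF=∅
  n5: DF={n6,n8}
  n6: DF={n8,n9}
  n7: DF={n9}
  n8: DF={n3,n9}
  n9: DF=∅

φ for c: defs {n0,n5}
  DF⁺ = {n3,n6,n8,n9}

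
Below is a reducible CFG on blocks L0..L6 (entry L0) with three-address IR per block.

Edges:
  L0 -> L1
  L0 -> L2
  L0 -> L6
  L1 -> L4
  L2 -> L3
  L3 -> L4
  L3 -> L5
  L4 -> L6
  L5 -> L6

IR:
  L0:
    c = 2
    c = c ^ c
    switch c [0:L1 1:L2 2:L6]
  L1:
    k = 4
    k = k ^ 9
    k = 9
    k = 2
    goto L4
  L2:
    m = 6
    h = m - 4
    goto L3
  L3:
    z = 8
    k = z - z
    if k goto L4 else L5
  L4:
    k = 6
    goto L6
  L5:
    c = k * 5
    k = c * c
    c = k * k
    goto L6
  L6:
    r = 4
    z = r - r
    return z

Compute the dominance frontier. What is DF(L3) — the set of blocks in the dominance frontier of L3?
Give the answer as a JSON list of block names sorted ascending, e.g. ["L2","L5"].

idom tree: L1←L0 L2←L0 L3←L2 L4←L0 L5←L3 L6←L0
Join-block Dom:
  L4: preds {L1,L3}: {L0,L1} ∩ {L0,L2,L3} = {L0}; idom=L0
  L6: preds {L0,L4,L5}: {L0} ∩ {L0,L4} ∩ {L0,L2,L3,L5} = {L0}; idom=L0

DF derivation:
  L4←L1: walk L1 to L0
  L4←L3: walk L3→L2 to L0
  L6←L0: walk · to L0
  L6←L4: walk L4 to L0
  L6←L5: walk L5→L3→L2 to L0
  DF(L0)=∅
  DF(L1)={L4}
  DF(L2)={L4,L6}
  DF(L3)={L4,L6}
  DF(L4)={L6}
  DF(L5)={L6}
  DF(L6)=∅

DF(L3) = ["L4", "L6"]

Answer: ["L4", "L6"]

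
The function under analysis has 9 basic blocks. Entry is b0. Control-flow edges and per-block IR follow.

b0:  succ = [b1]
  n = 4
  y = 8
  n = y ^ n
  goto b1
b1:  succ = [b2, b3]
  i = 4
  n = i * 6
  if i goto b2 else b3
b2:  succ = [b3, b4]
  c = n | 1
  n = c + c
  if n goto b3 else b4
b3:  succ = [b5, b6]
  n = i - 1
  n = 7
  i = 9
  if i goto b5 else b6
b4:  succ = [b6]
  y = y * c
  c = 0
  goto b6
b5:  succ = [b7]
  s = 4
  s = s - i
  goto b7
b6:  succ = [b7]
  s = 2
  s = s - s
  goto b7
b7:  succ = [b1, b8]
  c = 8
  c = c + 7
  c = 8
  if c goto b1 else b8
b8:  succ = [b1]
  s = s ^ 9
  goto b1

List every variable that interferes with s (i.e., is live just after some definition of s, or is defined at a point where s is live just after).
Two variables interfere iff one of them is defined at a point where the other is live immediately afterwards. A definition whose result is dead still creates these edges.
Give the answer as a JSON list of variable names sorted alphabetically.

Answer: ["c", "i", "y"]

Analysis:
Block summaries:
  b0: def={n,y} ue=∅
  b1: def={i,n} ue=∅
  b2: def={c,n} ue={n}
  b3: def={i,n} ue={i}
  b4: def={c,y} ue={c,y}
  b5: def={s} ue={i}
  b6: def={s} ue=∅
  b7: def={c} ue=∅
  b8: def={s} ue={s}

Live sets:
  b0: in=∅ out={y}
  b1: in={y} out={i,n,y}
  b2: in={i,n,y} out={c,i,y}
  b3: in={i,y} out={i,y}
  b4: in={c,y} out={y}
  b5: in={i,y} out={s,y}
  b6: in={y} out={s,y}
  b7: in={s,y} out={s,y}
  b8: in={s,y} out={y}

Interfere edges:
  c↔{i,n,s,y}
  i↔{c,n,s,y}
  n↔{c,i,y}
  s↔{c,i,y}
  y↔{c,i,n,s}

N(s) = ["c", "i", "y"]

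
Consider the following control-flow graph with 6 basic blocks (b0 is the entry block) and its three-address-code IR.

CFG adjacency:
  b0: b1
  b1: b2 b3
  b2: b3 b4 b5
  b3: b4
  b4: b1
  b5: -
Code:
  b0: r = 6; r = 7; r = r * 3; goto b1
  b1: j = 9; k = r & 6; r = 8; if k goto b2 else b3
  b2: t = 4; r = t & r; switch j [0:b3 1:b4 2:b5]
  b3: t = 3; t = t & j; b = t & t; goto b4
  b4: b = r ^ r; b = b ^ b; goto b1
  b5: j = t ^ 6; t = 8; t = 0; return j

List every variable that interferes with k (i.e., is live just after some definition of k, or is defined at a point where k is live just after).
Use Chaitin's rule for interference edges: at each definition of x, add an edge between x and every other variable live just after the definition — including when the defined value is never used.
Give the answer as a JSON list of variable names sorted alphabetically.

Per-block:
  b0 def {r} use ∅
  b1 def {j,k,r} use {r}
  b2 def {r,t} use {j,r}
  b3 def {b,t} use {j}
  b4 def {b} use {r}
  b5 def {j,t} use {t}

Liveness:
  b0 li=∅ lo={r}
  b1 li={r} lo={j,r}
  b2 li={j,r} lo={j,r,t}
  b3 li={j,r} lo={r}
  b4 li={r} lo={r}
  b5 li={t} lo=∅

Interference:
  b: {r}
  j: {k,r,t}
  k: {j,r}
  r: {b,j,k,t}
  t: {j,r}

N(k) = ["j", "r"]

Answer: ["j", "r"]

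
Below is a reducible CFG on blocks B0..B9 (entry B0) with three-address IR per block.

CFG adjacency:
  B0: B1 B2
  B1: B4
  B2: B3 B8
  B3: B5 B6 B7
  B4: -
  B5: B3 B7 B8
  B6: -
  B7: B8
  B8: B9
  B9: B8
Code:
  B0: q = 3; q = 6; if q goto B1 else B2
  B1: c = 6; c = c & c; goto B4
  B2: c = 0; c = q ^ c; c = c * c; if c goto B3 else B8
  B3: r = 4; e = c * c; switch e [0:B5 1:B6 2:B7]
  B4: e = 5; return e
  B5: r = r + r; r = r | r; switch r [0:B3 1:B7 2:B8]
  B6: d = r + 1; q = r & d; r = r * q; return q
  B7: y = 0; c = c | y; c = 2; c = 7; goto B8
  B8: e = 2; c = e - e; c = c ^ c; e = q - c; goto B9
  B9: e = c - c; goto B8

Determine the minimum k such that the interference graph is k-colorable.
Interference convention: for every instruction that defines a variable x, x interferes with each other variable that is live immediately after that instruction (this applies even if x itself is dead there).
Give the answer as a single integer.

Answer: 4

Working:
def/use:
  B0 def {q} use ∅
  B1 def {c} use ∅
  B2 def {c} use {q}
  B3 def {e,r} use {c}
  B4 def {e} use ∅
  B5 def {r} use {r}
  B6 def {d,q,r} use {r}
  B7 def {c,y} use {c}
  B8 def {c,e} use {q}
  B9 def {e} use {c}

Live sets:
  B0 li=∅ lo={q}
  B1 li=∅ lo=∅
  B2 li={q} lo={c,q}
  B3 li={c,q} lo={c,q,r}
  B4 li=∅ lo=∅
  B5 li={c,q,r} lo={c,q}
  B6 li={r} lo=∅
  B7 li={c,q} lo={q}
  B8 li={q} lo={c,q}
  B9 li={c,q} lo={q}

Conflict graph:
  c↔{e,q,r,y}
  d↔{r}
  e↔{c,q,r}
  q↔{c,e,r,y}
  r↔{c,d,e,q}
  y↔{c,q}

Registers:
  clique {c,e,q,r} ⇒ need ≥ 4
  assign c→R0 d→R0 e→R3 q→R1 r→R2 y→R2 — no edge inside a register ⇒ χ ≤ 4
  χ = 4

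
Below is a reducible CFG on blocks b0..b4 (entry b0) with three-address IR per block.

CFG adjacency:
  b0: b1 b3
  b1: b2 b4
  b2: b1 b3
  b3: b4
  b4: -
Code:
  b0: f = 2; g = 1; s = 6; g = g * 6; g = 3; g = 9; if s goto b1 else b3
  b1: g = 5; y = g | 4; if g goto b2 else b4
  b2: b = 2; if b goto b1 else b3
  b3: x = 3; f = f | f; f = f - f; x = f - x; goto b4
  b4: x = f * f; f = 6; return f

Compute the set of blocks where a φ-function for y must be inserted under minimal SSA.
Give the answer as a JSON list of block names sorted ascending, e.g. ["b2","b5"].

idom tree: b1←b0 b2←b1 b3←b0 b4←b0
Dom∩ at merges:
  b1: preds {b0,b2}: {b0} ∩ {b0,b1,b2} = {b0}; idom=b0
  b3: preds {b0,b2}: {b0} ∩ {b0,b1,b2} = {b0}; idom=b0
  b4: preds {b1,b3}: {b0,b1} ∩ {b0,b3} = {b0}; idom=b0

Frontier:
  join b1 pred b0: · stop@b0
  join b1 pred b2: b2→b1 stop@b0
  join b3 pred b0: · stop@b0
  join b3 pred b2: b2→b1 stop@b0
  join b4 pred b1: b1 stop@b0
  join b4 pred b3: b3 stop@b0
  b0: DF=∅
  b1: DF={b1,b3,b4}
  b2: DF={b1,b3}
  b3: DF={b4}
  b4: DF=∅

φ for y: defs {b1}
  DF⁺ = {b1,b3,b4}

Answer: ["b1", "b3", "b4"]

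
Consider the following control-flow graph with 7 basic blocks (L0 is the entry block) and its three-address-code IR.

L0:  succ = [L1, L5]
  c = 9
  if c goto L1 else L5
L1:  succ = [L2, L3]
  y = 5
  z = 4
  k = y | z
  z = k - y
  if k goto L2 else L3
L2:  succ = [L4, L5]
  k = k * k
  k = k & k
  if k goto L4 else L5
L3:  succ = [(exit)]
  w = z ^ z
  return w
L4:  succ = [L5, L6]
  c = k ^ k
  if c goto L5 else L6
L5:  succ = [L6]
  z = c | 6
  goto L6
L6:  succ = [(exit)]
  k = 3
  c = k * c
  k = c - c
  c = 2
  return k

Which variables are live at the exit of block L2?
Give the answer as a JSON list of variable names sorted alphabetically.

Per-block:
  L0 def {c} use ∅
  L1 def {k,y,z} use ∅
  L2 def {k} use {k}
  L3 def {w} use {z}
  L4 def {c} use {k}
  L5 def {z} use {c}
  L6 def {c,k} use {c}

Liveness:
  L0: in=∅ out={c}
  L1: in={c} out={c,k,z}
  L2: in={c,k} out={c,k}
  L3: in={z} out=∅
  L4: in={k} out={c}
  L5: in={c} out={c}
  L6: in={c} out=∅

live-out(L2) = ["c", "k"]

Answer: ["c", "k"]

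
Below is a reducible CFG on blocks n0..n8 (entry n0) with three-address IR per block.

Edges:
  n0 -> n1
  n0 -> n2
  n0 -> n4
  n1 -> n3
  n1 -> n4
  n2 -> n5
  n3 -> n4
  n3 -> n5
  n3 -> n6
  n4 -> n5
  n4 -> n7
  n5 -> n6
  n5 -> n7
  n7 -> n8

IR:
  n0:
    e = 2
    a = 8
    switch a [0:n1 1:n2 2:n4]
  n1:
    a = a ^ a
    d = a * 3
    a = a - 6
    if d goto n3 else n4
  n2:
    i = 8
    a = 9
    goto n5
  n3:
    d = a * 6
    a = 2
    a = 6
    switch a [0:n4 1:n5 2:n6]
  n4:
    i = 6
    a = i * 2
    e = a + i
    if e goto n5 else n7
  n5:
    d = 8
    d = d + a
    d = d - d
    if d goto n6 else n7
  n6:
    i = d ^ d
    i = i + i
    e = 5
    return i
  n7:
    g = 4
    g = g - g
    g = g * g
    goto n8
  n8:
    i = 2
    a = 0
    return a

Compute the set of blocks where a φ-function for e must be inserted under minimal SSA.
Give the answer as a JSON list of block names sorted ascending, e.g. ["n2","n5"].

Answer: ["n5", "n6", "n7"]

Working:
idom tree: n1←n0 n2←n0 n3←n1 n4←n0 n5←n0 n6←n0 n7←n0 n8←n7
Join-block Dom:
  n4: preds {n0,n1,n3}: {n0} ∩ {n0,n1} ∩ {n0,n1,n3} = {n0}; idom=n0
  n5: preds {n2,n3,n4}: {n0,n2} ∩ {n0,n1,n3} ∩ {n0,n4} = {n0}; idom=n0
  n6: preds {n3,n5}: {n0,n1,n3} ∩ {n0,n5} = {n0}; idom=n0
  n7: preds {n4,n5}: {n0,n4} ∩ {n0,n5} = {n0}; idom=n0

DF derivation:
  n4←n0: walk · to n0
  n4←n1: walk n1 to n0
  n4←n3: walk n3→n1 to n0
  n5←n2: walk n2 to n0
  n5←n3: walk n3→n1 to n0
  n5←n4: walk n4 to n0
  n6←n3: walk n3→n1 to n0
  n6←n5: walk n5 to n0
  n7←n4: walk n4 to n0
  n7←n5: walk n5 to n0
  n0 → ∅
  n1 → {n4,n5,n6}
  n2 → {n5}
  n3 → {n4,n5,n6}
  n4 → {n5,n7}
  n5 → {n6,n7}
  n6 → ∅
  n7 → ∅
  n8 → ∅

φ for e: defs {n0,n4,n6}
  DF⁺ = {n5,n6,n7}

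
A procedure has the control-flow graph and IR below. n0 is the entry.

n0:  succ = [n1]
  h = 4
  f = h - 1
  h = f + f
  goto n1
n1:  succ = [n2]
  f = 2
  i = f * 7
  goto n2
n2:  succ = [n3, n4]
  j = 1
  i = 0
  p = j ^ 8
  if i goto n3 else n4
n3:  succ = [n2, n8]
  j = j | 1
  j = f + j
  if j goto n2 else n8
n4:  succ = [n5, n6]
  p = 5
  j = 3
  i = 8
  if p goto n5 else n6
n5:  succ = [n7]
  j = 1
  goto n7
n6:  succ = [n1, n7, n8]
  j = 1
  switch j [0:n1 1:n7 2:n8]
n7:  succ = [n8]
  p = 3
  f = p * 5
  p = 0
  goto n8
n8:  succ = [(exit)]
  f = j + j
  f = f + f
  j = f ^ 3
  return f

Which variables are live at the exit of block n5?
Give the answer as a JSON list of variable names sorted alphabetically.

Per-block:
  n0: {f,h} / ∅
  n1: {f,i} / ∅
  n2: {i,j,p} / ∅
  n3: {j} / {f,j}
  n4: {i,j,p} / ∅
  n5: {j} / ∅
  n6: {j} / ∅
  n7: {f,p} / ∅
  n8: {f,j} / {j}

Liveness:
  n0: in=∅ out=∅
  n1: in=∅ out={f}
  n2: in={f} out={f,j}
  n3: in={f,j} out={f,j}
  n4: in=∅ out=∅
  n5: in=∅ out={j}
  n6: in=∅ out={j}
  n7: in={j} out={j}
  n8: in={j} out=∅

live-out(n5) = ["j"]

Answer: ["j"]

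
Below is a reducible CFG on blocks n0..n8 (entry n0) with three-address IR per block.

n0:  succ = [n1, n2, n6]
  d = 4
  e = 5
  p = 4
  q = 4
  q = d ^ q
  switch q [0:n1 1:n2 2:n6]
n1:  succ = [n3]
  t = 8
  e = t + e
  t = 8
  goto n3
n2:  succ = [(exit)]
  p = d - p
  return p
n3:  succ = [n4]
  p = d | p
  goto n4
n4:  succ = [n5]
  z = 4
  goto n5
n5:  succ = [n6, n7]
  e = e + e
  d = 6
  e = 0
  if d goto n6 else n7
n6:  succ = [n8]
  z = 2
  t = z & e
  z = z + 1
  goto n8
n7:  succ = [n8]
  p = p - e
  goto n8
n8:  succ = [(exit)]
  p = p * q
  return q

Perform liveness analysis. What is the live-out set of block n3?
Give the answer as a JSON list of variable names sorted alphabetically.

Per-block:
  n0: {d,e,p,q} / ∅
  n1: {e,t} / {e}
  n2: {p} / {d,p}
  n3: {p} / {d,p}
  n4: {z} / ∅
  n5: {d,e} / {e}
  n6: {t,z} / {e}
  n7: {p} / {e,p}
  n8: {p} / {p,q}

Live sets:
  n0: in=∅ out={d,e,p,q}
  n1: in={d,e,p,q} out={d,e,p,q}
  n2: in={d,p} out=∅
  n3: in={d,e,p,q} out={e,p,q}
  n4: in={e,p,q} out={e,p,q}
  n5: in={e,p,q} out={e,p,q}
  n6: in={e,p,q} out={p,q}
  n7: in={e,p,q} out={p,q}
  n8: in={p,q} out=∅

live-out(n3) = ["e", "p", "q"]

Answer: ["e", "p", "q"]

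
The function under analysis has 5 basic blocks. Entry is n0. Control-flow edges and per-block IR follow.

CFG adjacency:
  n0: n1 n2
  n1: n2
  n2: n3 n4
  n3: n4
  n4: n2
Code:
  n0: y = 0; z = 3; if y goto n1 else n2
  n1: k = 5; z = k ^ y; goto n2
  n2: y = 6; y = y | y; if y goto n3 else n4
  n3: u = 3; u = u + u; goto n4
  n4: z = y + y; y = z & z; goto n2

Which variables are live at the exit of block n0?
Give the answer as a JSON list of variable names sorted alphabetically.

Answer: ["y"]

Analysis:
Block summaries:
  n0 def {y,z} use ∅
  n1 def {k,z} use {y}
  n2 def {y} use ∅
  n3 def {u} use ∅
  n4 def {y,z} use {y}

Liveness:
  n0: in=∅ out={y}
  n1: in={y} out=∅
  n2: in=∅ out={y}
  n3: in={y} out={y}
  n4: in={y} out=∅

live-out(n0) = ["y"]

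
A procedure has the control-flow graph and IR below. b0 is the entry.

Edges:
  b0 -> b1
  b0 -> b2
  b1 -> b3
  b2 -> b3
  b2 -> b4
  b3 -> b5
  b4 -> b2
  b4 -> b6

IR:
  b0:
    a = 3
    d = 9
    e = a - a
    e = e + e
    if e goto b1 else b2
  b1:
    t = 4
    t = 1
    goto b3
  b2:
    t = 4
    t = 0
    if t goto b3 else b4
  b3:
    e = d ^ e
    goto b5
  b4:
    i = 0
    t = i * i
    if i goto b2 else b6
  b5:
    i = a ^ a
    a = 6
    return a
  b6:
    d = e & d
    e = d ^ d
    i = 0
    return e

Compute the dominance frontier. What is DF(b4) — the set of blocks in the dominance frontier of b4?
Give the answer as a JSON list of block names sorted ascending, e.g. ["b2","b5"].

idom tree: b1←b0 b2←b0 b3←b0 b4←b2 b5←b3 b6←b4
Join-block Dom:
  b2: preds {b0,b4}: {b0} ∩ {b0,b2,b4} = {b0}; idom=b0
  b3: preds {b1,b2}: {b0,b1} ∩ {b0,b2} = {b0}; idom=b0

Frontier:
  b2←b0: walk · to b0
  b2←b4: walk b4→b2 to b0
  b3←b1: walk b1 to b0
  b3←b2: walk b2 to b0
  b0: DF=∅
  b1: DF={b3}
  b2: DF={b2,b3}
  b3: DF=∅
  b4: DF={b2}
  b5: DF=∅
  b6: DF=∅

DF(b4) = ["b2"]

Answer: ["b2"]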